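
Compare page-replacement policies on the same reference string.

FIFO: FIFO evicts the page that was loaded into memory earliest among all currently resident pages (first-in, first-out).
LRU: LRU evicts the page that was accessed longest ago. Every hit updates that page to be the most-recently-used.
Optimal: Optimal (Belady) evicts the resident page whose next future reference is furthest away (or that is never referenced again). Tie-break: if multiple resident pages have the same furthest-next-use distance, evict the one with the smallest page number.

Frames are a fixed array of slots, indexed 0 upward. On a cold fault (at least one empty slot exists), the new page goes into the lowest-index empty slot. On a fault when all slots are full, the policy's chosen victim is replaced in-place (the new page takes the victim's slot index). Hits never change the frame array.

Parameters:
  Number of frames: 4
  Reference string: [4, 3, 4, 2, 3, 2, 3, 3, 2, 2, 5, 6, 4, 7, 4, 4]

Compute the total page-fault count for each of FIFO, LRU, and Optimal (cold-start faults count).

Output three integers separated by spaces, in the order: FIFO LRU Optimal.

--- FIFO ---
  step 0: ref 4 -> FAULT, frames=[4,-,-,-] (faults so far: 1)
  step 1: ref 3 -> FAULT, frames=[4,3,-,-] (faults so far: 2)
  step 2: ref 4 -> HIT, frames=[4,3,-,-] (faults so far: 2)
  step 3: ref 2 -> FAULT, frames=[4,3,2,-] (faults so far: 3)
  step 4: ref 3 -> HIT, frames=[4,3,2,-] (faults so far: 3)
  step 5: ref 2 -> HIT, frames=[4,3,2,-] (faults so far: 3)
  step 6: ref 3 -> HIT, frames=[4,3,2,-] (faults so far: 3)
  step 7: ref 3 -> HIT, frames=[4,3,2,-] (faults so far: 3)
  step 8: ref 2 -> HIT, frames=[4,3,2,-] (faults so far: 3)
  step 9: ref 2 -> HIT, frames=[4,3,2,-] (faults so far: 3)
  step 10: ref 5 -> FAULT, frames=[4,3,2,5] (faults so far: 4)
  step 11: ref 6 -> FAULT, evict 4, frames=[6,3,2,5] (faults so far: 5)
  step 12: ref 4 -> FAULT, evict 3, frames=[6,4,2,5] (faults so far: 6)
  step 13: ref 7 -> FAULT, evict 2, frames=[6,4,7,5] (faults so far: 7)
  step 14: ref 4 -> HIT, frames=[6,4,7,5] (faults so far: 7)
  step 15: ref 4 -> HIT, frames=[6,4,7,5] (faults so far: 7)
  FIFO total faults: 7
--- LRU ---
  step 0: ref 4 -> FAULT, frames=[4,-,-,-] (faults so far: 1)
  step 1: ref 3 -> FAULT, frames=[4,3,-,-] (faults so far: 2)
  step 2: ref 4 -> HIT, frames=[4,3,-,-] (faults so far: 2)
  step 3: ref 2 -> FAULT, frames=[4,3,2,-] (faults so far: 3)
  step 4: ref 3 -> HIT, frames=[4,3,2,-] (faults so far: 3)
  step 5: ref 2 -> HIT, frames=[4,3,2,-] (faults so far: 3)
  step 6: ref 3 -> HIT, frames=[4,3,2,-] (faults so far: 3)
  step 7: ref 3 -> HIT, frames=[4,3,2,-] (faults so far: 3)
  step 8: ref 2 -> HIT, frames=[4,3,2,-] (faults so far: 3)
  step 9: ref 2 -> HIT, frames=[4,3,2,-] (faults so far: 3)
  step 10: ref 5 -> FAULT, frames=[4,3,2,5] (faults so far: 4)
  step 11: ref 6 -> FAULT, evict 4, frames=[6,3,2,5] (faults so far: 5)
  step 12: ref 4 -> FAULT, evict 3, frames=[6,4,2,5] (faults so far: 6)
  step 13: ref 7 -> FAULT, evict 2, frames=[6,4,7,5] (faults so far: 7)
  step 14: ref 4 -> HIT, frames=[6,4,7,5] (faults so far: 7)
  step 15: ref 4 -> HIT, frames=[6,4,7,5] (faults so far: 7)
  LRU total faults: 7
--- Optimal ---
  step 0: ref 4 -> FAULT, frames=[4,-,-,-] (faults so far: 1)
  step 1: ref 3 -> FAULT, frames=[4,3,-,-] (faults so far: 2)
  step 2: ref 4 -> HIT, frames=[4,3,-,-] (faults so far: 2)
  step 3: ref 2 -> FAULT, frames=[4,3,2,-] (faults so far: 3)
  step 4: ref 3 -> HIT, frames=[4,3,2,-] (faults so far: 3)
  step 5: ref 2 -> HIT, frames=[4,3,2,-] (faults so far: 3)
  step 6: ref 3 -> HIT, frames=[4,3,2,-] (faults so far: 3)
  step 7: ref 3 -> HIT, frames=[4,3,2,-] (faults so far: 3)
  step 8: ref 2 -> HIT, frames=[4,3,2,-] (faults so far: 3)
  step 9: ref 2 -> HIT, frames=[4,3,2,-] (faults so far: 3)
  step 10: ref 5 -> FAULT, frames=[4,3,2,5] (faults so far: 4)
  step 11: ref 6 -> FAULT, evict 2, frames=[4,3,6,5] (faults so far: 5)
  step 12: ref 4 -> HIT, frames=[4,3,6,5] (faults so far: 5)
  step 13: ref 7 -> FAULT, evict 3, frames=[4,7,6,5] (faults so far: 6)
  step 14: ref 4 -> HIT, frames=[4,7,6,5] (faults so far: 6)
  step 15: ref 4 -> HIT, frames=[4,7,6,5] (faults so far: 6)
  Optimal total faults: 6

Answer: 7 7 6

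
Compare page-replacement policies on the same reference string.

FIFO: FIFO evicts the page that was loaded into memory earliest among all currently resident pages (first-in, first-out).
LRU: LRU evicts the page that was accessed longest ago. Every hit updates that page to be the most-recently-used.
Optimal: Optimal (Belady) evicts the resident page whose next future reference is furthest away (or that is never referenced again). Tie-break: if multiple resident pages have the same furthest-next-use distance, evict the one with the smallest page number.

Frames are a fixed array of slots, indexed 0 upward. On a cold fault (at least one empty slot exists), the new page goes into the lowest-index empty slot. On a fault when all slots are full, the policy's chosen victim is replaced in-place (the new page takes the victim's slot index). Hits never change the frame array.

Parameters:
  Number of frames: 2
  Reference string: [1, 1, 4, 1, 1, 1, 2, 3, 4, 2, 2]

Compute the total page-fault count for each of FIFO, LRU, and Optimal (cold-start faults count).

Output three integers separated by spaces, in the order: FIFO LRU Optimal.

Answer: 6 6 5

Derivation:
--- FIFO ---
  step 0: ref 1 -> FAULT, frames=[1,-] (faults so far: 1)
  step 1: ref 1 -> HIT, frames=[1,-] (faults so far: 1)
  step 2: ref 4 -> FAULT, frames=[1,4] (faults so far: 2)
  step 3: ref 1 -> HIT, frames=[1,4] (faults so far: 2)
  step 4: ref 1 -> HIT, frames=[1,4] (faults so far: 2)
  step 5: ref 1 -> HIT, frames=[1,4] (faults so far: 2)
  step 6: ref 2 -> FAULT, evict 1, frames=[2,4] (faults so far: 3)
  step 7: ref 3 -> FAULT, evict 4, frames=[2,3] (faults so far: 4)
  step 8: ref 4 -> FAULT, evict 2, frames=[4,3] (faults so far: 5)
  step 9: ref 2 -> FAULT, evict 3, frames=[4,2] (faults so far: 6)
  step 10: ref 2 -> HIT, frames=[4,2] (faults so far: 6)
  FIFO total faults: 6
--- LRU ---
  step 0: ref 1 -> FAULT, frames=[1,-] (faults so far: 1)
  step 1: ref 1 -> HIT, frames=[1,-] (faults so far: 1)
  step 2: ref 4 -> FAULT, frames=[1,4] (faults so far: 2)
  step 3: ref 1 -> HIT, frames=[1,4] (faults so far: 2)
  step 4: ref 1 -> HIT, frames=[1,4] (faults so far: 2)
  step 5: ref 1 -> HIT, frames=[1,4] (faults so far: 2)
  step 6: ref 2 -> FAULT, evict 4, frames=[1,2] (faults so far: 3)
  step 7: ref 3 -> FAULT, evict 1, frames=[3,2] (faults so far: 4)
  step 8: ref 4 -> FAULT, evict 2, frames=[3,4] (faults so far: 5)
  step 9: ref 2 -> FAULT, evict 3, frames=[2,4] (faults so far: 6)
  step 10: ref 2 -> HIT, frames=[2,4] (faults so far: 6)
  LRU total faults: 6
--- Optimal ---
  step 0: ref 1 -> FAULT, frames=[1,-] (faults so far: 1)
  step 1: ref 1 -> HIT, frames=[1,-] (faults so far: 1)
  step 2: ref 4 -> FAULT, frames=[1,4] (faults so far: 2)
  step 3: ref 1 -> HIT, frames=[1,4] (faults so far: 2)
  step 4: ref 1 -> HIT, frames=[1,4] (faults so far: 2)
  step 5: ref 1 -> HIT, frames=[1,4] (faults so far: 2)
  step 6: ref 2 -> FAULT, evict 1, frames=[2,4] (faults so far: 3)
  step 7: ref 3 -> FAULT, evict 2, frames=[3,4] (faults so far: 4)
  step 8: ref 4 -> HIT, frames=[3,4] (faults so far: 4)
  step 9: ref 2 -> FAULT, evict 3, frames=[2,4] (faults so far: 5)
  step 10: ref 2 -> HIT, frames=[2,4] (faults so far: 5)
  Optimal total faults: 5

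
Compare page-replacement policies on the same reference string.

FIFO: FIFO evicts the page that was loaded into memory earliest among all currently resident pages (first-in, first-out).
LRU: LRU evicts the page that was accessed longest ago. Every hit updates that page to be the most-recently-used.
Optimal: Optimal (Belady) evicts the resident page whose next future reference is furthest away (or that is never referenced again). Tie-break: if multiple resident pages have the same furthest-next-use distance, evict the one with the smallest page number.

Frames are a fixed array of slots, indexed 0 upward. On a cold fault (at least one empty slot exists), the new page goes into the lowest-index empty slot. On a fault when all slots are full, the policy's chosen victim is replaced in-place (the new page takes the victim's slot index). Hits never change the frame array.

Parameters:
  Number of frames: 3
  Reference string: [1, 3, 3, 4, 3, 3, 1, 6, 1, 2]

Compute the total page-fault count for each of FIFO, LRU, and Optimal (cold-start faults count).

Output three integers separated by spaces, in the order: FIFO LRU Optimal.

--- FIFO ---
  step 0: ref 1 -> FAULT, frames=[1,-,-] (faults so far: 1)
  step 1: ref 3 -> FAULT, frames=[1,3,-] (faults so far: 2)
  step 2: ref 3 -> HIT, frames=[1,3,-] (faults so far: 2)
  step 3: ref 4 -> FAULT, frames=[1,3,4] (faults so far: 3)
  step 4: ref 3 -> HIT, frames=[1,3,4] (faults so far: 3)
  step 5: ref 3 -> HIT, frames=[1,3,4] (faults so far: 3)
  step 6: ref 1 -> HIT, frames=[1,3,4] (faults so far: 3)
  step 7: ref 6 -> FAULT, evict 1, frames=[6,3,4] (faults so far: 4)
  step 8: ref 1 -> FAULT, evict 3, frames=[6,1,4] (faults so far: 5)
  step 9: ref 2 -> FAULT, evict 4, frames=[6,1,2] (faults so far: 6)
  FIFO total faults: 6
--- LRU ---
  step 0: ref 1 -> FAULT, frames=[1,-,-] (faults so far: 1)
  step 1: ref 3 -> FAULT, frames=[1,3,-] (faults so far: 2)
  step 2: ref 3 -> HIT, frames=[1,3,-] (faults so far: 2)
  step 3: ref 4 -> FAULT, frames=[1,3,4] (faults so far: 3)
  step 4: ref 3 -> HIT, frames=[1,3,4] (faults so far: 3)
  step 5: ref 3 -> HIT, frames=[1,3,4] (faults so far: 3)
  step 6: ref 1 -> HIT, frames=[1,3,4] (faults so far: 3)
  step 7: ref 6 -> FAULT, evict 4, frames=[1,3,6] (faults so far: 4)
  step 8: ref 1 -> HIT, frames=[1,3,6] (faults so far: 4)
  step 9: ref 2 -> FAULT, evict 3, frames=[1,2,6] (faults so far: 5)
  LRU total faults: 5
--- Optimal ---
  step 0: ref 1 -> FAULT, frames=[1,-,-] (faults so far: 1)
  step 1: ref 3 -> FAULT, frames=[1,3,-] (faults so far: 2)
  step 2: ref 3 -> HIT, frames=[1,3,-] (faults so far: 2)
  step 3: ref 4 -> FAULT, frames=[1,3,4] (faults so far: 3)
  step 4: ref 3 -> HIT, frames=[1,3,4] (faults so far: 3)
  step 5: ref 3 -> HIT, frames=[1,3,4] (faults so far: 3)
  step 6: ref 1 -> HIT, frames=[1,3,4] (faults so far: 3)
  step 7: ref 6 -> FAULT, evict 3, frames=[1,6,4] (faults so far: 4)
  step 8: ref 1 -> HIT, frames=[1,6,4] (faults so far: 4)
  step 9: ref 2 -> FAULT, evict 1, frames=[2,6,4] (faults so far: 5)
  Optimal total faults: 5

Answer: 6 5 5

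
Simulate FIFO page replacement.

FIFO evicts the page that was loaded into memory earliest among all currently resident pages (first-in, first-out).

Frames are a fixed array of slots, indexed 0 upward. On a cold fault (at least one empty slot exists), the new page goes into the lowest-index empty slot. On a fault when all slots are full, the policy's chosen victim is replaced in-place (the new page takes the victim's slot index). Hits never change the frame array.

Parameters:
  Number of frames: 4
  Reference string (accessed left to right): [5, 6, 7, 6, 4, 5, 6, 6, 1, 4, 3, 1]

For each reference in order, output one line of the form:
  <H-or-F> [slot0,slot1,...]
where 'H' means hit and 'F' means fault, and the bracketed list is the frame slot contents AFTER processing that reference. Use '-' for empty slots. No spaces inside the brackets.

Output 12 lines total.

F [5,-,-,-]
F [5,6,-,-]
F [5,6,7,-]
H [5,6,7,-]
F [5,6,7,4]
H [5,6,7,4]
H [5,6,7,4]
H [5,6,7,4]
F [1,6,7,4]
H [1,6,7,4]
F [1,3,7,4]
H [1,3,7,4]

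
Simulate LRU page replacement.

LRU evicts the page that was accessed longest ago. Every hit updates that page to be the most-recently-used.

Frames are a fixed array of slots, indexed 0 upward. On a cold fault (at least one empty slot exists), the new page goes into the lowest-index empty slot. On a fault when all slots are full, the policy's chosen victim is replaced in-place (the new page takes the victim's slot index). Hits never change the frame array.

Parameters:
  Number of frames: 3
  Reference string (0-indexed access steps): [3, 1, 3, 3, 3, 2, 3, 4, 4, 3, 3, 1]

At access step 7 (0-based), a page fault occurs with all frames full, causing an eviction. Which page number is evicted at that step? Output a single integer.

Answer: 1

Derivation:
Step 0: ref 3 -> FAULT, frames=[3,-,-]
Step 1: ref 1 -> FAULT, frames=[3,1,-]
Step 2: ref 3 -> HIT, frames=[3,1,-]
Step 3: ref 3 -> HIT, frames=[3,1,-]
Step 4: ref 3 -> HIT, frames=[3,1,-]
Step 5: ref 2 -> FAULT, frames=[3,1,2]
Step 6: ref 3 -> HIT, frames=[3,1,2]
Step 7: ref 4 -> FAULT, evict 1, frames=[3,4,2]
At step 7: evicted page 1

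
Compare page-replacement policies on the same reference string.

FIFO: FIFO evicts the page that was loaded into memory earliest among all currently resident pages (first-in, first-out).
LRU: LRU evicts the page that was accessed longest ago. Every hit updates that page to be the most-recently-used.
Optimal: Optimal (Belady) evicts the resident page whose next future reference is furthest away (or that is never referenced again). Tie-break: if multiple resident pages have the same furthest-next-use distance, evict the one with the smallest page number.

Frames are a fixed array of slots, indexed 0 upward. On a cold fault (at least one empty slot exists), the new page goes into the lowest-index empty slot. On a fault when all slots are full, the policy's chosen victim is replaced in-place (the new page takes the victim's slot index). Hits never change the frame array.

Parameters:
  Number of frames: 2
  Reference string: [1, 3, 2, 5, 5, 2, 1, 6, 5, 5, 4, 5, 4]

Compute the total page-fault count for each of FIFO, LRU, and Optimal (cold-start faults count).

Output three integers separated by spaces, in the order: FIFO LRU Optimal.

Answer: 8 8 7

Derivation:
--- FIFO ---
  step 0: ref 1 -> FAULT, frames=[1,-] (faults so far: 1)
  step 1: ref 3 -> FAULT, frames=[1,3] (faults so far: 2)
  step 2: ref 2 -> FAULT, evict 1, frames=[2,3] (faults so far: 3)
  step 3: ref 5 -> FAULT, evict 3, frames=[2,5] (faults so far: 4)
  step 4: ref 5 -> HIT, frames=[2,5] (faults so far: 4)
  step 5: ref 2 -> HIT, frames=[2,5] (faults so far: 4)
  step 6: ref 1 -> FAULT, evict 2, frames=[1,5] (faults so far: 5)
  step 7: ref 6 -> FAULT, evict 5, frames=[1,6] (faults so far: 6)
  step 8: ref 5 -> FAULT, evict 1, frames=[5,6] (faults so far: 7)
  step 9: ref 5 -> HIT, frames=[5,6] (faults so far: 7)
  step 10: ref 4 -> FAULT, evict 6, frames=[5,4] (faults so far: 8)
  step 11: ref 5 -> HIT, frames=[5,4] (faults so far: 8)
  step 12: ref 4 -> HIT, frames=[5,4] (faults so far: 8)
  FIFO total faults: 8
--- LRU ---
  step 0: ref 1 -> FAULT, frames=[1,-] (faults so far: 1)
  step 1: ref 3 -> FAULT, frames=[1,3] (faults so far: 2)
  step 2: ref 2 -> FAULT, evict 1, frames=[2,3] (faults so far: 3)
  step 3: ref 5 -> FAULT, evict 3, frames=[2,5] (faults so far: 4)
  step 4: ref 5 -> HIT, frames=[2,5] (faults so far: 4)
  step 5: ref 2 -> HIT, frames=[2,5] (faults so far: 4)
  step 6: ref 1 -> FAULT, evict 5, frames=[2,1] (faults so far: 5)
  step 7: ref 6 -> FAULT, evict 2, frames=[6,1] (faults so far: 6)
  step 8: ref 5 -> FAULT, evict 1, frames=[6,5] (faults so far: 7)
  step 9: ref 5 -> HIT, frames=[6,5] (faults so far: 7)
  step 10: ref 4 -> FAULT, evict 6, frames=[4,5] (faults so far: 8)
  step 11: ref 5 -> HIT, frames=[4,5] (faults so far: 8)
  step 12: ref 4 -> HIT, frames=[4,5] (faults so far: 8)
  LRU total faults: 8
--- Optimal ---
  step 0: ref 1 -> FAULT, frames=[1,-] (faults so far: 1)
  step 1: ref 3 -> FAULT, frames=[1,3] (faults so far: 2)
  step 2: ref 2 -> FAULT, evict 3, frames=[1,2] (faults so far: 3)
  step 3: ref 5 -> FAULT, evict 1, frames=[5,2] (faults so far: 4)
  step 4: ref 5 -> HIT, frames=[5,2] (faults so far: 4)
  step 5: ref 2 -> HIT, frames=[5,2] (faults so far: 4)
  step 6: ref 1 -> FAULT, evict 2, frames=[5,1] (faults so far: 5)
  step 7: ref 6 -> FAULT, evict 1, frames=[5,6] (faults so far: 6)
  step 8: ref 5 -> HIT, frames=[5,6] (faults so far: 6)
  step 9: ref 5 -> HIT, frames=[5,6] (faults so far: 6)
  step 10: ref 4 -> FAULT, evict 6, frames=[5,4] (faults so far: 7)
  step 11: ref 5 -> HIT, frames=[5,4] (faults so far: 7)
  step 12: ref 4 -> HIT, frames=[5,4] (faults so far: 7)
  Optimal total faults: 7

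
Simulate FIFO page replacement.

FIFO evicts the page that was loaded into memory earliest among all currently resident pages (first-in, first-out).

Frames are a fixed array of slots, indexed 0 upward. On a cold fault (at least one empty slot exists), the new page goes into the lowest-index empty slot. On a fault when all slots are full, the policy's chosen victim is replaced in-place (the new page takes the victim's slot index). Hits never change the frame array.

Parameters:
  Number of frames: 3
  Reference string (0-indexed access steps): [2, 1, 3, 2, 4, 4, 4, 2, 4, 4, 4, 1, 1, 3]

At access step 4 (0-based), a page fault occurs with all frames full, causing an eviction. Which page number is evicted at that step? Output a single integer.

Answer: 2

Derivation:
Step 0: ref 2 -> FAULT, frames=[2,-,-]
Step 1: ref 1 -> FAULT, frames=[2,1,-]
Step 2: ref 3 -> FAULT, frames=[2,1,3]
Step 3: ref 2 -> HIT, frames=[2,1,3]
Step 4: ref 4 -> FAULT, evict 2, frames=[4,1,3]
At step 4: evicted page 2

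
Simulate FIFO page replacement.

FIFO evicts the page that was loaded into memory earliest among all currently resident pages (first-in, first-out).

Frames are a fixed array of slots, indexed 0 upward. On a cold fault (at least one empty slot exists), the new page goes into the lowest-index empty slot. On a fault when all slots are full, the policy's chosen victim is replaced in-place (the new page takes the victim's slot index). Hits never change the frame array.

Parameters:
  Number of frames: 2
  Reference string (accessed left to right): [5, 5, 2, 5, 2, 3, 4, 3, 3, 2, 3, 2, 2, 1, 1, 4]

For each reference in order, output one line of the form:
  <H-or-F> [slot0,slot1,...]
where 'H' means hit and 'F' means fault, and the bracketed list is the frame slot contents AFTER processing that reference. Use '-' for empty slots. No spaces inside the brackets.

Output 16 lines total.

F [5,-]
H [5,-]
F [5,2]
H [5,2]
H [5,2]
F [3,2]
F [3,4]
H [3,4]
H [3,4]
F [2,4]
F [2,3]
H [2,3]
H [2,3]
F [1,3]
H [1,3]
F [1,4]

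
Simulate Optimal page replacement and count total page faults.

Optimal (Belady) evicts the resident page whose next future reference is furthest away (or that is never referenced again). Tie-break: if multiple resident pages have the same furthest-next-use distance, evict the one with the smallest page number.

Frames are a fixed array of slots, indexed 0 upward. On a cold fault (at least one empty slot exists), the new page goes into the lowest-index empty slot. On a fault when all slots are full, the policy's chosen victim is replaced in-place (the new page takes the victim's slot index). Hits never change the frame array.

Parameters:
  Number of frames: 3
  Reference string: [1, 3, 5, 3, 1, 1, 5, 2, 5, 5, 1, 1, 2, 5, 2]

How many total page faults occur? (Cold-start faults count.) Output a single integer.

Answer: 4

Derivation:
Step 0: ref 1 → FAULT, frames=[1,-,-]
Step 1: ref 3 → FAULT, frames=[1,3,-]
Step 2: ref 5 → FAULT, frames=[1,3,5]
Step 3: ref 3 → HIT, frames=[1,3,5]
Step 4: ref 1 → HIT, frames=[1,3,5]
Step 5: ref 1 → HIT, frames=[1,3,5]
Step 6: ref 5 → HIT, frames=[1,3,5]
Step 7: ref 2 → FAULT (evict 3), frames=[1,2,5]
Step 8: ref 5 → HIT, frames=[1,2,5]
Step 9: ref 5 → HIT, frames=[1,2,5]
Step 10: ref 1 → HIT, frames=[1,2,5]
Step 11: ref 1 → HIT, frames=[1,2,5]
Step 12: ref 2 → HIT, frames=[1,2,5]
Step 13: ref 5 → HIT, frames=[1,2,5]
Step 14: ref 2 → HIT, frames=[1,2,5]
Total faults: 4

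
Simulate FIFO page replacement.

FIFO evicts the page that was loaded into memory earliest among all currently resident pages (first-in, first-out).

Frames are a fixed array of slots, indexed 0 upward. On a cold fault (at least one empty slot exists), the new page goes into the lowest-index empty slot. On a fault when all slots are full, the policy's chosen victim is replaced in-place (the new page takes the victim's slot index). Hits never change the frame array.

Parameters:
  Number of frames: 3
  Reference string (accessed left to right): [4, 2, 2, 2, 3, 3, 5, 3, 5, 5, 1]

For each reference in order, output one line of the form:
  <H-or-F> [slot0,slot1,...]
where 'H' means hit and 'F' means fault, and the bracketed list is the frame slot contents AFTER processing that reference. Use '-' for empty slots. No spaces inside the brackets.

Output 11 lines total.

F [4,-,-]
F [4,2,-]
H [4,2,-]
H [4,2,-]
F [4,2,3]
H [4,2,3]
F [5,2,3]
H [5,2,3]
H [5,2,3]
H [5,2,3]
F [5,1,3]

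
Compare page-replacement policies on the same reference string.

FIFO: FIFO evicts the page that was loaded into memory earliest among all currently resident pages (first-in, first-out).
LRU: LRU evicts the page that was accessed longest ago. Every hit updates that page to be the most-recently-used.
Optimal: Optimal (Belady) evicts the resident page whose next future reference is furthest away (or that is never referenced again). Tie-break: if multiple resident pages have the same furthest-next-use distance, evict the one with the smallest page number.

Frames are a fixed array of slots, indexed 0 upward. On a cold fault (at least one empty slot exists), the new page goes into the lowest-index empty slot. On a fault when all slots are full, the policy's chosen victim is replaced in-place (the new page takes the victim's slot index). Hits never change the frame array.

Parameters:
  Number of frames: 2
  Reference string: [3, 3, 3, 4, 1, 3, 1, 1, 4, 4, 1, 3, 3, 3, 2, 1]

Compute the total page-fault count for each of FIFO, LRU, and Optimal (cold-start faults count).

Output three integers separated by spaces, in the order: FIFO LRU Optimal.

--- FIFO ---
  step 0: ref 3 -> FAULT, frames=[3,-] (faults so far: 1)
  step 1: ref 3 -> HIT, frames=[3,-] (faults so far: 1)
  step 2: ref 3 -> HIT, frames=[3,-] (faults so far: 1)
  step 3: ref 4 -> FAULT, frames=[3,4] (faults so far: 2)
  step 4: ref 1 -> FAULT, evict 3, frames=[1,4] (faults so far: 3)
  step 5: ref 3 -> FAULT, evict 4, frames=[1,3] (faults so far: 4)
  step 6: ref 1 -> HIT, frames=[1,3] (faults so far: 4)
  step 7: ref 1 -> HIT, frames=[1,3] (faults so far: 4)
  step 8: ref 4 -> FAULT, evict 1, frames=[4,3] (faults so far: 5)
  step 9: ref 4 -> HIT, frames=[4,3] (faults so far: 5)
  step 10: ref 1 -> FAULT, evict 3, frames=[4,1] (faults so far: 6)
  step 11: ref 3 -> FAULT, evict 4, frames=[3,1] (faults so far: 7)
  step 12: ref 3 -> HIT, frames=[3,1] (faults so far: 7)
  step 13: ref 3 -> HIT, frames=[3,1] (faults so far: 7)
  step 14: ref 2 -> FAULT, evict 1, frames=[3,2] (faults so far: 8)
  step 15: ref 1 -> FAULT, evict 3, frames=[1,2] (faults so far: 9)
  FIFO total faults: 9
--- LRU ---
  step 0: ref 3 -> FAULT, frames=[3,-] (faults so far: 1)
  step 1: ref 3 -> HIT, frames=[3,-] (faults so far: 1)
  step 2: ref 3 -> HIT, frames=[3,-] (faults so far: 1)
  step 3: ref 4 -> FAULT, frames=[3,4] (faults so far: 2)
  step 4: ref 1 -> FAULT, evict 3, frames=[1,4] (faults so far: 3)
  step 5: ref 3 -> FAULT, evict 4, frames=[1,3] (faults so far: 4)
  step 6: ref 1 -> HIT, frames=[1,3] (faults so far: 4)
  step 7: ref 1 -> HIT, frames=[1,3] (faults so far: 4)
  step 8: ref 4 -> FAULT, evict 3, frames=[1,4] (faults so far: 5)
  step 9: ref 4 -> HIT, frames=[1,4] (faults so far: 5)
  step 10: ref 1 -> HIT, frames=[1,4] (faults so far: 5)
  step 11: ref 3 -> FAULT, evict 4, frames=[1,3] (faults so far: 6)
  step 12: ref 3 -> HIT, frames=[1,3] (faults so far: 6)
  step 13: ref 3 -> HIT, frames=[1,3] (faults so far: 6)
  step 14: ref 2 -> FAULT, evict 1, frames=[2,3] (faults so far: 7)
  step 15: ref 1 -> FAULT, evict 3, frames=[2,1] (faults so far: 8)
  LRU total faults: 8
--- Optimal ---
  step 0: ref 3 -> FAULT, frames=[3,-] (faults so far: 1)
  step 1: ref 3 -> HIT, frames=[3,-] (faults so far: 1)
  step 2: ref 3 -> HIT, frames=[3,-] (faults so far: 1)
  step 3: ref 4 -> FAULT, frames=[3,4] (faults so far: 2)
  step 4: ref 1 -> FAULT, evict 4, frames=[3,1] (faults so far: 3)
  step 5: ref 3 -> HIT, frames=[3,1] (faults so far: 3)
  step 6: ref 1 -> HIT, frames=[3,1] (faults so far: 3)
  step 7: ref 1 -> HIT, frames=[3,1] (faults so far: 3)
  step 8: ref 4 -> FAULT, evict 3, frames=[4,1] (faults so far: 4)
  step 9: ref 4 -> HIT, frames=[4,1] (faults so far: 4)
  step 10: ref 1 -> HIT, frames=[4,1] (faults so far: 4)
  step 11: ref 3 -> FAULT, evict 4, frames=[3,1] (faults so far: 5)
  step 12: ref 3 -> HIT, frames=[3,1] (faults so far: 5)
  step 13: ref 3 -> HIT, frames=[3,1] (faults so far: 5)
  step 14: ref 2 -> FAULT, evict 3, frames=[2,1] (faults so far: 6)
  step 15: ref 1 -> HIT, frames=[2,1] (faults so far: 6)
  Optimal total faults: 6

Answer: 9 8 6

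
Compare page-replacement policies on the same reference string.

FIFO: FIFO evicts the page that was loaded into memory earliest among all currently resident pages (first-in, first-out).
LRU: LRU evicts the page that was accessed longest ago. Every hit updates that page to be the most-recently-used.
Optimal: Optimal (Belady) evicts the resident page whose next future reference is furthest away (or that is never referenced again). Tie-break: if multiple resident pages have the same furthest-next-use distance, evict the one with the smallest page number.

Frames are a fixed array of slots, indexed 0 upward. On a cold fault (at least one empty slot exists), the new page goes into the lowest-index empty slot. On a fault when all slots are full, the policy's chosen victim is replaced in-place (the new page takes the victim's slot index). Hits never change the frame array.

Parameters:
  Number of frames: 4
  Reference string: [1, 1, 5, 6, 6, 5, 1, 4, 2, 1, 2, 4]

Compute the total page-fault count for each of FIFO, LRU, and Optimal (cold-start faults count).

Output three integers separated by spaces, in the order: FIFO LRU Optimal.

Answer: 6 5 5

Derivation:
--- FIFO ---
  step 0: ref 1 -> FAULT, frames=[1,-,-,-] (faults so far: 1)
  step 1: ref 1 -> HIT, frames=[1,-,-,-] (faults so far: 1)
  step 2: ref 5 -> FAULT, frames=[1,5,-,-] (faults so far: 2)
  step 3: ref 6 -> FAULT, frames=[1,5,6,-] (faults so far: 3)
  step 4: ref 6 -> HIT, frames=[1,5,6,-] (faults so far: 3)
  step 5: ref 5 -> HIT, frames=[1,5,6,-] (faults so far: 3)
  step 6: ref 1 -> HIT, frames=[1,5,6,-] (faults so far: 3)
  step 7: ref 4 -> FAULT, frames=[1,5,6,4] (faults so far: 4)
  step 8: ref 2 -> FAULT, evict 1, frames=[2,5,6,4] (faults so far: 5)
  step 9: ref 1 -> FAULT, evict 5, frames=[2,1,6,4] (faults so far: 6)
  step 10: ref 2 -> HIT, frames=[2,1,6,4] (faults so far: 6)
  step 11: ref 4 -> HIT, frames=[2,1,6,4] (faults so far: 6)
  FIFO total faults: 6
--- LRU ---
  step 0: ref 1 -> FAULT, frames=[1,-,-,-] (faults so far: 1)
  step 1: ref 1 -> HIT, frames=[1,-,-,-] (faults so far: 1)
  step 2: ref 5 -> FAULT, frames=[1,5,-,-] (faults so far: 2)
  step 3: ref 6 -> FAULT, frames=[1,5,6,-] (faults so far: 3)
  step 4: ref 6 -> HIT, frames=[1,5,6,-] (faults so far: 3)
  step 5: ref 5 -> HIT, frames=[1,5,6,-] (faults so far: 3)
  step 6: ref 1 -> HIT, frames=[1,5,6,-] (faults so far: 3)
  step 7: ref 4 -> FAULT, frames=[1,5,6,4] (faults so far: 4)
  step 8: ref 2 -> FAULT, evict 6, frames=[1,5,2,4] (faults so far: 5)
  step 9: ref 1 -> HIT, frames=[1,5,2,4] (faults so far: 5)
  step 10: ref 2 -> HIT, frames=[1,5,2,4] (faults so far: 5)
  step 11: ref 4 -> HIT, frames=[1,5,2,4] (faults so far: 5)
  LRU total faults: 5
--- Optimal ---
  step 0: ref 1 -> FAULT, frames=[1,-,-,-] (faults so far: 1)
  step 1: ref 1 -> HIT, frames=[1,-,-,-] (faults so far: 1)
  step 2: ref 5 -> FAULT, frames=[1,5,-,-] (faults so far: 2)
  step 3: ref 6 -> FAULT, frames=[1,5,6,-] (faults so far: 3)
  step 4: ref 6 -> HIT, frames=[1,5,6,-] (faults so far: 3)
  step 5: ref 5 -> HIT, frames=[1,5,6,-] (faults so far: 3)
  step 6: ref 1 -> HIT, frames=[1,5,6,-] (faults so far: 3)
  step 7: ref 4 -> FAULT, frames=[1,5,6,4] (faults so far: 4)
  step 8: ref 2 -> FAULT, evict 5, frames=[1,2,6,4] (faults so far: 5)
  step 9: ref 1 -> HIT, frames=[1,2,6,4] (faults so far: 5)
  step 10: ref 2 -> HIT, frames=[1,2,6,4] (faults so far: 5)
  step 11: ref 4 -> HIT, frames=[1,2,6,4] (faults so far: 5)
  Optimal total faults: 5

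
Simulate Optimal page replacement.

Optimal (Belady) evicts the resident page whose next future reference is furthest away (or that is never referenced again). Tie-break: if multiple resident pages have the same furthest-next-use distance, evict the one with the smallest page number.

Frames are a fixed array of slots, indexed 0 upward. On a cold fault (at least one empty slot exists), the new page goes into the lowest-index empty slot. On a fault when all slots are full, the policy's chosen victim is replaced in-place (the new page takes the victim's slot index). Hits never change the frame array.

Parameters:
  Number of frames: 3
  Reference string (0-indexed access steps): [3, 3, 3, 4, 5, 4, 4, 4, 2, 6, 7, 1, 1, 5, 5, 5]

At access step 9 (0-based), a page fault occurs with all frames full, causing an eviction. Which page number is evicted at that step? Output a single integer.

Answer: 2

Derivation:
Step 0: ref 3 -> FAULT, frames=[3,-,-]
Step 1: ref 3 -> HIT, frames=[3,-,-]
Step 2: ref 3 -> HIT, frames=[3,-,-]
Step 3: ref 4 -> FAULT, frames=[3,4,-]
Step 4: ref 5 -> FAULT, frames=[3,4,5]
Step 5: ref 4 -> HIT, frames=[3,4,5]
Step 6: ref 4 -> HIT, frames=[3,4,5]
Step 7: ref 4 -> HIT, frames=[3,4,5]
Step 8: ref 2 -> FAULT, evict 3, frames=[2,4,5]
Step 9: ref 6 -> FAULT, evict 2, frames=[6,4,5]
At step 9: evicted page 2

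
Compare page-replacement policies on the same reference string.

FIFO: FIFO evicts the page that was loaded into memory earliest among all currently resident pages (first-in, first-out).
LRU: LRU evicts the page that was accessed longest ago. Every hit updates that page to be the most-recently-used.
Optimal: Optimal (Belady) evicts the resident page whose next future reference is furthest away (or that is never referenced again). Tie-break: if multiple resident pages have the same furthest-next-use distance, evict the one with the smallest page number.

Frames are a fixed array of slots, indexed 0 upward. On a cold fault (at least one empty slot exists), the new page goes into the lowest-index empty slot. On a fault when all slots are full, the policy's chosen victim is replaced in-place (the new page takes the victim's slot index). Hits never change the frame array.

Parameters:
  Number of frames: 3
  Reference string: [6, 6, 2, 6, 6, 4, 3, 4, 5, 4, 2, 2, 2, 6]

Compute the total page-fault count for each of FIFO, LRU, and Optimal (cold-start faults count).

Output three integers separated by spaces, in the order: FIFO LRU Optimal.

Answer: 7 7 6

Derivation:
--- FIFO ---
  step 0: ref 6 -> FAULT, frames=[6,-,-] (faults so far: 1)
  step 1: ref 6 -> HIT, frames=[6,-,-] (faults so far: 1)
  step 2: ref 2 -> FAULT, frames=[6,2,-] (faults so far: 2)
  step 3: ref 6 -> HIT, frames=[6,2,-] (faults so far: 2)
  step 4: ref 6 -> HIT, frames=[6,2,-] (faults so far: 2)
  step 5: ref 4 -> FAULT, frames=[6,2,4] (faults so far: 3)
  step 6: ref 3 -> FAULT, evict 6, frames=[3,2,4] (faults so far: 4)
  step 7: ref 4 -> HIT, frames=[3,2,4] (faults so far: 4)
  step 8: ref 5 -> FAULT, evict 2, frames=[3,5,4] (faults so far: 5)
  step 9: ref 4 -> HIT, frames=[3,5,4] (faults so far: 5)
  step 10: ref 2 -> FAULT, evict 4, frames=[3,5,2] (faults so far: 6)
  step 11: ref 2 -> HIT, frames=[3,5,2] (faults so far: 6)
  step 12: ref 2 -> HIT, frames=[3,5,2] (faults so far: 6)
  step 13: ref 6 -> FAULT, evict 3, frames=[6,5,2] (faults so far: 7)
  FIFO total faults: 7
--- LRU ---
  step 0: ref 6 -> FAULT, frames=[6,-,-] (faults so far: 1)
  step 1: ref 6 -> HIT, frames=[6,-,-] (faults so far: 1)
  step 2: ref 2 -> FAULT, frames=[6,2,-] (faults so far: 2)
  step 3: ref 6 -> HIT, frames=[6,2,-] (faults so far: 2)
  step 4: ref 6 -> HIT, frames=[6,2,-] (faults so far: 2)
  step 5: ref 4 -> FAULT, frames=[6,2,4] (faults so far: 3)
  step 6: ref 3 -> FAULT, evict 2, frames=[6,3,4] (faults so far: 4)
  step 7: ref 4 -> HIT, frames=[6,3,4] (faults so far: 4)
  step 8: ref 5 -> FAULT, evict 6, frames=[5,3,4] (faults so far: 5)
  step 9: ref 4 -> HIT, frames=[5,3,4] (faults so far: 5)
  step 10: ref 2 -> FAULT, evict 3, frames=[5,2,4] (faults so far: 6)
  step 11: ref 2 -> HIT, frames=[5,2,4] (faults so far: 6)
  step 12: ref 2 -> HIT, frames=[5,2,4] (faults so far: 6)
  step 13: ref 6 -> FAULT, evict 5, frames=[6,2,4] (faults so far: 7)
  LRU total faults: 7
--- Optimal ---
  step 0: ref 6 -> FAULT, frames=[6,-,-] (faults so far: 1)
  step 1: ref 6 -> HIT, frames=[6,-,-] (faults so far: 1)
  step 2: ref 2 -> FAULT, frames=[6,2,-] (faults so far: 2)
  step 3: ref 6 -> HIT, frames=[6,2,-] (faults so far: 2)
  step 4: ref 6 -> HIT, frames=[6,2,-] (faults so far: 2)
  step 5: ref 4 -> FAULT, frames=[6,2,4] (faults so far: 3)
  step 6: ref 3 -> FAULT, evict 6, frames=[3,2,4] (faults so far: 4)
  step 7: ref 4 -> HIT, frames=[3,2,4] (faults so far: 4)
  step 8: ref 5 -> FAULT, evict 3, frames=[5,2,4] (faults so far: 5)
  step 9: ref 4 -> HIT, frames=[5,2,4] (faults so far: 5)
  step 10: ref 2 -> HIT, frames=[5,2,4] (faults so far: 5)
  step 11: ref 2 -> HIT, frames=[5,2,4] (faults so far: 5)
  step 12: ref 2 -> HIT, frames=[5,2,4] (faults so far: 5)
  step 13: ref 6 -> FAULT, evict 2, frames=[5,6,4] (faults so far: 6)
  Optimal total faults: 6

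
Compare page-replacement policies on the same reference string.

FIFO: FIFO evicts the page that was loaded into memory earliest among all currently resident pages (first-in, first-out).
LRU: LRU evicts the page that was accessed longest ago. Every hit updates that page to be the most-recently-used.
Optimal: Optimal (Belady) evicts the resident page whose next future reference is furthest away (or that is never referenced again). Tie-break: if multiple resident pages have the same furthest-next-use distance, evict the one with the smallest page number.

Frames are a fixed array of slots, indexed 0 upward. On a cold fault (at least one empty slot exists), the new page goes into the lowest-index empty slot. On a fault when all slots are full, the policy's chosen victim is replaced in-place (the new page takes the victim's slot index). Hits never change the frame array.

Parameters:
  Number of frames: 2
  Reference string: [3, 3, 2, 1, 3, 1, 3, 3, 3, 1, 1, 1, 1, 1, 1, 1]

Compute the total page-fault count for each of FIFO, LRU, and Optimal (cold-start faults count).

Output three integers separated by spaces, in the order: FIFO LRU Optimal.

Answer: 4 4 3

Derivation:
--- FIFO ---
  step 0: ref 3 -> FAULT, frames=[3,-] (faults so far: 1)
  step 1: ref 3 -> HIT, frames=[3,-] (faults so far: 1)
  step 2: ref 2 -> FAULT, frames=[3,2] (faults so far: 2)
  step 3: ref 1 -> FAULT, evict 3, frames=[1,2] (faults so far: 3)
  step 4: ref 3 -> FAULT, evict 2, frames=[1,3] (faults so far: 4)
  step 5: ref 1 -> HIT, frames=[1,3] (faults so far: 4)
  step 6: ref 3 -> HIT, frames=[1,3] (faults so far: 4)
  step 7: ref 3 -> HIT, frames=[1,3] (faults so far: 4)
  step 8: ref 3 -> HIT, frames=[1,3] (faults so far: 4)
  step 9: ref 1 -> HIT, frames=[1,3] (faults so far: 4)
  step 10: ref 1 -> HIT, frames=[1,3] (faults so far: 4)
  step 11: ref 1 -> HIT, frames=[1,3] (faults so far: 4)
  step 12: ref 1 -> HIT, frames=[1,3] (faults so far: 4)
  step 13: ref 1 -> HIT, frames=[1,3] (faults so far: 4)
  step 14: ref 1 -> HIT, frames=[1,3] (faults so far: 4)
  step 15: ref 1 -> HIT, frames=[1,3] (faults so far: 4)
  FIFO total faults: 4
--- LRU ---
  step 0: ref 3 -> FAULT, frames=[3,-] (faults so far: 1)
  step 1: ref 3 -> HIT, frames=[3,-] (faults so far: 1)
  step 2: ref 2 -> FAULT, frames=[3,2] (faults so far: 2)
  step 3: ref 1 -> FAULT, evict 3, frames=[1,2] (faults so far: 3)
  step 4: ref 3 -> FAULT, evict 2, frames=[1,3] (faults so far: 4)
  step 5: ref 1 -> HIT, frames=[1,3] (faults so far: 4)
  step 6: ref 3 -> HIT, frames=[1,3] (faults so far: 4)
  step 7: ref 3 -> HIT, frames=[1,3] (faults so far: 4)
  step 8: ref 3 -> HIT, frames=[1,3] (faults so far: 4)
  step 9: ref 1 -> HIT, frames=[1,3] (faults so far: 4)
  step 10: ref 1 -> HIT, frames=[1,3] (faults so far: 4)
  step 11: ref 1 -> HIT, frames=[1,3] (faults so far: 4)
  step 12: ref 1 -> HIT, frames=[1,3] (faults so far: 4)
  step 13: ref 1 -> HIT, frames=[1,3] (faults so far: 4)
  step 14: ref 1 -> HIT, frames=[1,3] (faults so far: 4)
  step 15: ref 1 -> HIT, frames=[1,3] (faults so far: 4)
  LRU total faults: 4
--- Optimal ---
  step 0: ref 3 -> FAULT, frames=[3,-] (faults so far: 1)
  step 1: ref 3 -> HIT, frames=[3,-] (faults so far: 1)
  step 2: ref 2 -> FAULT, frames=[3,2] (faults so far: 2)
  step 3: ref 1 -> FAULT, evict 2, frames=[3,1] (faults so far: 3)
  step 4: ref 3 -> HIT, frames=[3,1] (faults so far: 3)
  step 5: ref 1 -> HIT, frames=[3,1] (faults so far: 3)
  step 6: ref 3 -> HIT, frames=[3,1] (faults so far: 3)
  step 7: ref 3 -> HIT, frames=[3,1] (faults so far: 3)
  step 8: ref 3 -> HIT, frames=[3,1] (faults so far: 3)
  step 9: ref 1 -> HIT, frames=[3,1] (faults so far: 3)
  step 10: ref 1 -> HIT, frames=[3,1] (faults so far: 3)
  step 11: ref 1 -> HIT, frames=[3,1] (faults so far: 3)
  step 12: ref 1 -> HIT, frames=[3,1] (faults so far: 3)
  step 13: ref 1 -> HIT, frames=[3,1] (faults so far: 3)
  step 14: ref 1 -> HIT, frames=[3,1] (faults so far: 3)
  step 15: ref 1 -> HIT, frames=[3,1] (faults so far: 3)
  Optimal total faults: 3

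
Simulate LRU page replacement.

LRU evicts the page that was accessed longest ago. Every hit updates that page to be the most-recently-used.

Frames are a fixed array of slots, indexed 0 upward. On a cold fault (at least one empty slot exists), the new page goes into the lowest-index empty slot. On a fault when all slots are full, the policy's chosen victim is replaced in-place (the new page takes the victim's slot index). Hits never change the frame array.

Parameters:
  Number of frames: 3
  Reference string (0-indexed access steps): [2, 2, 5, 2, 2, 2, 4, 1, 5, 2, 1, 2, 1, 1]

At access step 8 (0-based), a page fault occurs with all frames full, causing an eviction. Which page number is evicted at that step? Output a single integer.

Step 0: ref 2 -> FAULT, frames=[2,-,-]
Step 1: ref 2 -> HIT, frames=[2,-,-]
Step 2: ref 5 -> FAULT, frames=[2,5,-]
Step 3: ref 2 -> HIT, frames=[2,5,-]
Step 4: ref 2 -> HIT, frames=[2,5,-]
Step 5: ref 2 -> HIT, frames=[2,5,-]
Step 6: ref 4 -> FAULT, frames=[2,5,4]
Step 7: ref 1 -> FAULT, evict 5, frames=[2,1,4]
Step 8: ref 5 -> FAULT, evict 2, frames=[5,1,4]
At step 8: evicted page 2

Answer: 2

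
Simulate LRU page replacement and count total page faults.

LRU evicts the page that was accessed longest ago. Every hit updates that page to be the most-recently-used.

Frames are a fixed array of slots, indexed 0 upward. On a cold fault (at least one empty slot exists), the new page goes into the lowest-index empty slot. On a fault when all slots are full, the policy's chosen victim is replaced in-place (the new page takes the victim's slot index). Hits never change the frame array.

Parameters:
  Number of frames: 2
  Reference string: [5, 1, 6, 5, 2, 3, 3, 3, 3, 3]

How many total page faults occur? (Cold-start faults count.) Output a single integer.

Answer: 6

Derivation:
Step 0: ref 5 → FAULT, frames=[5,-]
Step 1: ref 1 → FAULT, frames=[5,1]
Step 2: ref 6 → FAULT (evict 5), frames=[6,1]
Step 3: ref 5 → FAULT (evict 1), frames=[6,5]
Step 4: ref 2 → FAULT (evict 6), frames=[2,5]
Step 5: ref 3 → FAULT (evict 5), frames=[2,3]
Step 6: ref 3 → HIT, frames=[2,3]
Step 7: ref 3 → HIT, frames=[2,3]
Step 8: ref 3 → HIT, frames=[2,3]
Step 9: ref 3 → HIT, frames=[2,3]
Total faults: 6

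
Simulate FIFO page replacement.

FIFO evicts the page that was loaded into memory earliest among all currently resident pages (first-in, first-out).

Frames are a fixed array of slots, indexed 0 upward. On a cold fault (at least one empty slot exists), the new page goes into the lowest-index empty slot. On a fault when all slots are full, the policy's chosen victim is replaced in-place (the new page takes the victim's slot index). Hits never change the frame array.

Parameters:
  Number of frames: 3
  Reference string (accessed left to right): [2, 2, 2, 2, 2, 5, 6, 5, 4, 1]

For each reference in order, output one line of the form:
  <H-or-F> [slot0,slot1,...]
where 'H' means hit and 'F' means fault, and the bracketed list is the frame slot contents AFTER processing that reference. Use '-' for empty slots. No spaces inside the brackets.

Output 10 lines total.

F [2,-,-]
H [2,-,-]
H [2,-,-]
H [2,-,-]
H [2,-,-]
F [2,5,-]
F [2,5,6]
H [2,5,6]
F [4,5,6]
F [4,1,6]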